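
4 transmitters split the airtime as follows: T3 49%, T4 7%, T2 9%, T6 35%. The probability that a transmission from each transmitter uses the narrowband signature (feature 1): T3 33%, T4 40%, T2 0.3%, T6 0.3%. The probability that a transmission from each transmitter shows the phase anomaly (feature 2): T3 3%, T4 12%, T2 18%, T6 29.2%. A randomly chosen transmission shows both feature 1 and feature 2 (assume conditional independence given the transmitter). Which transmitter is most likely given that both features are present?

T3

Unnormalized posteriors (prior × likelihood):
  T3: 0.49 × 0.33 × 0.03 = 0.004851
  T4: 0.07 × 0.4 × 0.12 = 0.00336
  T2: 0.09 × 0.003 × 0.18 = 0.0000486
  T6: 0.35 × 0.003 × 0.292 = 0.0003066
Total = 0.0085662.
Largest term belongs to T3, so T3 is most probable.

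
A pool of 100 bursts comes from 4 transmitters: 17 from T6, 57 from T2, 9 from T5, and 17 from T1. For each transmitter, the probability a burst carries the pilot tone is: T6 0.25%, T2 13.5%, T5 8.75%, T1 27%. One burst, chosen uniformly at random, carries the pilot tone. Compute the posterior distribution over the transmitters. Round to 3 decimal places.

Unnormalized posteriors (prior × likelihood):
  T6: 0.17 × 0.0025 = 0.000425
  T2: 0.57 × 0.135 = 0.07695
  T5: 0.09 × 0.0875 = 0.007875
  T1: 0.17 × 0.27 = 0.0459
Sum = 0.13115.
P(T6 | pilot) = 0.000425/0.13115 ≈ 0.003
P(T2 | pilot) = 0.07695/0.13115 ≈ 0.587
P(T5 | pilot) = 0.007875/0.13115 ≈ 0.060
P(T1 | pilot) = 0.0459/0.13115 ≈ 0.350

T6 0.003, T2 0.587, T5 0.060, T1 0.350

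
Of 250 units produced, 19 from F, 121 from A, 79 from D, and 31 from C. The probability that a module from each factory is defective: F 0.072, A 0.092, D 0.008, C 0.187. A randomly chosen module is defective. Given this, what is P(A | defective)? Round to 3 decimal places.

0.588

By Bayes' rule, posterior ∝ prior × likelihood:
  F: 0.076 × 0.072 = 0.005472
  A: 0.484 × 0.092 = 0.044528
  D: 0.316 × 0.008 = 0.002528
  C: 0.124 × 0.187 = 0.023188
Sum = 0.075716.
P(A | evidence) = 0.044528 / 0.075716 ≈ 0.588.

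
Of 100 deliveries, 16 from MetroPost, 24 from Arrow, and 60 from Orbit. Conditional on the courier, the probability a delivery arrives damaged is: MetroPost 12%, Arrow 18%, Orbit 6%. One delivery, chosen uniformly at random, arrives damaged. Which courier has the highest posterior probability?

Unnormalized posteriors (prior × likelihood):
  MetroPost: 0.16 × 0.12 = 0.0192
  Arrow: 0.24 × 0.18 = 0.0432
  Orbit: 0.6 × 0.06 = 0.036
Total = 0.0984.
Largest term belongs to Arrow, so Arrow is most probable.

Arrow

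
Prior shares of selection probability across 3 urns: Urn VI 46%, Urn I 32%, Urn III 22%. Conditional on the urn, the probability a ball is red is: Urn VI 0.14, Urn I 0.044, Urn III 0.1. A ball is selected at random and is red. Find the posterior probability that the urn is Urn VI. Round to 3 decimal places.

0.641

Unnormalized posteriors (prior × likelihood):
  Urn VI: 0.46 × 0.14 = 0.0644
  Urn I: 0.32 × 0.044 = 0.01408
  Urn III: 0.22 × 0.1 = 0.022
Sum = 0.10048.
P(Urn VI | evidence) = 0.0644 / 0.10048 ≈ 0.641.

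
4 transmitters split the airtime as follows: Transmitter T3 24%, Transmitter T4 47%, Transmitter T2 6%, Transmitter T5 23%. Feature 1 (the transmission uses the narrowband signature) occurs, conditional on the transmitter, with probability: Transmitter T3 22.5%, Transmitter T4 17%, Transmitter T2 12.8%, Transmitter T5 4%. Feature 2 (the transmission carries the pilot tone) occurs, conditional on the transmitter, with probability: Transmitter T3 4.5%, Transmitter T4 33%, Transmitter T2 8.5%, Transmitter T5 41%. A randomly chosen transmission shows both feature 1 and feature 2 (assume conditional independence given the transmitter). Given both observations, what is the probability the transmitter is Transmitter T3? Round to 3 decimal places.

0.073

Unnormalized posteriors (prior × likelihood):
  Transmitter T3: 0.24 × 0.225 × 0.045 = 0.00243
  Transmitter T4: 0.47 × 0.17 × 0.33 = 0.026367
  Transmitter T2: 0.06 × 0.128 × 0.085 = 0.0006528
  Transmitter T5: 0.23 × 0.04 × 0.41 = 0.003772
Sum = 0.0332218.
P(Transmitter T3 | evidence) = 0.00243 / 0.0332218 ≈ 0.073.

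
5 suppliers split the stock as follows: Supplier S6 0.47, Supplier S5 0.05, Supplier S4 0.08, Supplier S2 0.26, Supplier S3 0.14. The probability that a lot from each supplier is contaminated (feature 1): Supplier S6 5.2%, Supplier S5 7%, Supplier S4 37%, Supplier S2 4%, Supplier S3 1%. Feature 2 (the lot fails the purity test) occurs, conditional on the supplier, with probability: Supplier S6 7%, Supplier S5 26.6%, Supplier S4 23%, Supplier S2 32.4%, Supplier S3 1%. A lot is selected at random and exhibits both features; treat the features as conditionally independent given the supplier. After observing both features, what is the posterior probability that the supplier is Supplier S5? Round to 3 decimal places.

By Bayes' rule, posterior ∝ prior × likelihood:
  Supplier S6: 0.47 × 0.052 × 0.07 = 0.0017108
  Supplier S5: 0.05 × 0.07 × 0.266 = 0.000931
  Supplier S4: 0.08 × 0.37 × 0.23 = 0.006808
  Supplier S2: 0.26 × 0.04 × 0.324 = 0.0033696
  Supplier S3: 0.14 × 0.01 × 0.01 = 0.000014
Sum = 0.0128334.
P(Supplier S5 | evidence) = 0.000931 / 0.0128334 ≈ 0.073.

0.073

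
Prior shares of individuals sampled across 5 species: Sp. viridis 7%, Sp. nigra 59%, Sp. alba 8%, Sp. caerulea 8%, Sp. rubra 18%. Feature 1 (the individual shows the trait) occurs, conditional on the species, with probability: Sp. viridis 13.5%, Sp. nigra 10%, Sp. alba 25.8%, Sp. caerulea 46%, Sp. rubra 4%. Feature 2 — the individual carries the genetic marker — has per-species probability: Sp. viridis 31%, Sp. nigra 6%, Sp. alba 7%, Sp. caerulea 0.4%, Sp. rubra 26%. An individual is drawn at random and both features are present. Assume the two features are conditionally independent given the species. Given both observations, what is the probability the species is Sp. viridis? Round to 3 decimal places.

Prior × likelihood for each hypothesis:
  Sp. viridis: 0.07 × 0.135 × 0.31 = 0.0029295
  Sp. nigra: 0.59 × 0.1 × 0.06 = 0.00354
  Sp. alba: 0.08 × 0.258 × 0.07 = 0.0014448
  Sp. caerulea: 0.08 × 0.46 × 0.004 = 0.0001472
  Sp. rubra: 0.18 × 0.04 × 0.26 = 0.001872
Normalizing constant = 0.0099335.
P(Sp. viridis | evidence) = 0.0029295 / 0.0099335 ≈ 0.295.

0.295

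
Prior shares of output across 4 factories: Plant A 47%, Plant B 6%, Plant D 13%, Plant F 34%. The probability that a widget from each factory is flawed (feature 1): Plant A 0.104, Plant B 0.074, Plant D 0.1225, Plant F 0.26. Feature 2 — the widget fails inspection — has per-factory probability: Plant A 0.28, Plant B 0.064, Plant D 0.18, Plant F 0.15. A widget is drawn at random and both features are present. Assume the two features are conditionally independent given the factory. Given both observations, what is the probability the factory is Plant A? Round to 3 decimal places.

Compute prior × likelihood for every hypothesis:
  Plant A: 0.47 × 0.104 × 0.28 = 0.0136864
  Plant B: 0.06 × 0.074 × 0.064 = 0.00028416
  Plant D: 0.13 × 0.1225 × 0.18 = 0.0028665
  Plant F: 0.34 × 0.26 × 0.15 = 0.01326
Normalizing constant = 0.03009706.
P(Plant A | evidence) = 0.0136864 / 0.03009706 ≈ 0.455.

0.455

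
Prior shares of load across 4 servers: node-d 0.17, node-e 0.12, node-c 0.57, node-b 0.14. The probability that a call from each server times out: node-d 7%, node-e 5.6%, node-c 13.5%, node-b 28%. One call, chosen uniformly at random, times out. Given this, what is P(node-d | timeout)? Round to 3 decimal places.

Unnormalized posteriors (prior × likelihood):
  node-d: 0.17 × 0.07 = 0.0119
  node-e: 0.12 × 0.056 = 0.00672
  node-c: 0.57 × 0.135 = 0.07695
  node-b: 0.14 × 0.28 = 0.0392
Sum = 0.13477.
P(node-d | evidence) = 0.0119 / 0.13477 ≈ 0.088.

0.088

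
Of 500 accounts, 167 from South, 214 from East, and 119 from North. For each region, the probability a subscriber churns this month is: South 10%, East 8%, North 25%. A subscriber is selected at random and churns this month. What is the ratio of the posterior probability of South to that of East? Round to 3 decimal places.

0.975

Unnormalized posteriors (prior × likelihood):
  South: 0.334 × 0.1 = 0.0334
  East: 0.428 × 0.08 = 0.03424
  North: 0.238 × 0.25 = 0.0595
Total = 0.12714.
The ratio is 0.0334 / 0.03424 (the normalizer cancels) = 0.975.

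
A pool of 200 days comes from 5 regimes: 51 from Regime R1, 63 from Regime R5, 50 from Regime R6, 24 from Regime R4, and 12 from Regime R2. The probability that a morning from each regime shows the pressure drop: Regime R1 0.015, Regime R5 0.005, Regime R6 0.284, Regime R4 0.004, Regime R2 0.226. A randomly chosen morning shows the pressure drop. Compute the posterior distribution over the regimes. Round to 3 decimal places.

Prior × likelihood for each hypothesis:
  Regime R1: 0.255 × 0.015 = 0.003825
  Regime R5: 0.315 × 0.005 = 0.001575
  Regime R6: 0.25 × 0.284 = 0.071
  Regime R4: 0.12 × 0.004 = 0.00048
  Regime R2: 0.06 × 0.226 = 0.01356
Total = 0.09044.
P(Regime R1 | drop) = 0.003825/0.09044 ≈ 0.042
P(Regime R5 | drop) = 0.001575/0.09044 ≈ 0.017
P(Regime R6 | drop) = 0.071/0.09044 ≈ 0.785
P(Regime R4 | drop) = 0.00048/0.09044 ≈ 0.005
P(Regime R2 | drop) = 0.01356/0.09044 ≈ 0.150
(Check: 0.042+0.017+0.785+0.005+0.150 = 0.999.)

Regime R1 0.042, Regime R5 0.017, Regime R6 0.785, Regime R4 0.005, Regime R2 0.150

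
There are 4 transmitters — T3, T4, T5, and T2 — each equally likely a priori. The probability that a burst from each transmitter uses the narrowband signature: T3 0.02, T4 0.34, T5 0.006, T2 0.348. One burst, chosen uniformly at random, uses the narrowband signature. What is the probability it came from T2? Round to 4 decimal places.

0.4874

With a uniform prior (1/4 each), posterior ∝ likelihood:
  T3: 0.02
  T4: 0.34
  T5: 0.006
  T2: 0.348
Normalizing constant = 0.714.
P(T2 | evidence) = 0.348 / 0.714 ≈ 0.4874.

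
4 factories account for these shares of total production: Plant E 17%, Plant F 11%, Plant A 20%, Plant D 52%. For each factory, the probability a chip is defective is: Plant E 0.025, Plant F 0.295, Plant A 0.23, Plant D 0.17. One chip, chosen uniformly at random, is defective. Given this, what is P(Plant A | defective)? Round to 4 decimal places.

Prior × likelihood for each hypothesis:
  Plant E: 0.17 × 0.025 = 0.00425
  Plant F: 0.11 × 0.295 = 0.03245
  Plant A: 0.2 × 0.23 = 0.046
  Plant D: 0.52 × 0.17 = 0.0884
Sum = 0.1711.
P(Plant A | evidence) = 0.046 / 0.1711 ≈ 0.2688.

0.2688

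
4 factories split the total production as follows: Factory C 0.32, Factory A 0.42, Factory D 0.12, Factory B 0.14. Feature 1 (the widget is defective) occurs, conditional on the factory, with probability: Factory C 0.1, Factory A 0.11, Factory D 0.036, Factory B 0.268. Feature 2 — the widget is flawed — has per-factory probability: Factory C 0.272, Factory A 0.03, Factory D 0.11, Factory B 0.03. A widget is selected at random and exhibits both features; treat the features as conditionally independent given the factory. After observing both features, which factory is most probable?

Factory C

By Bayes' rule, posterior ∝ prior × likelihood:
  Factory C: 0.32 × 0.1 × 0.272 = 0.008704
  Factory A: 0.42 × 0.11 × 0.03 = 0.001386
  Factory D: 0.12 × 0.036 × 0.11 = 0.0004752
  Factory B: 0.14 × 0.268 × 0.03 = 0.0011256
Sum = 0.0116908.
Largest term belongs to Factory C, so Factory C is most probable.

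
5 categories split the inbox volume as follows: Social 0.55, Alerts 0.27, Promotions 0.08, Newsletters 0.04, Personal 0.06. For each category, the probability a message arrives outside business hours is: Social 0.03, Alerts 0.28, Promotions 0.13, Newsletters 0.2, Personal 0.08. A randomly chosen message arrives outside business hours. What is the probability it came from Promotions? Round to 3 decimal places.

0.090

Compute prior × likelihood for every hypothesis:
  Social: 0.55 × 0.03 = 0.0165
  Alerts: 0.27 × 0.28 = 0.0756
  Promotions: 0.08 × 0.13 = 0.0104
  Newsletters: 0.04 × 0.2 = 0.008
  Personal: 0.06 × 0.08 = 0.0048
Sum = 0.1153.
P(Promotions | evidence) = 0.0104 / 0.1153 ≈ 0.090.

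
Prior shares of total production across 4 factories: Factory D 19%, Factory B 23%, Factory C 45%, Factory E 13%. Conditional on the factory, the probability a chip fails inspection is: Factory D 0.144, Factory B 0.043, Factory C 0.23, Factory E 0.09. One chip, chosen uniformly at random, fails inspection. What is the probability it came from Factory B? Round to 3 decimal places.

0.065

By Bayes' rule, posterior ∝ prior × likelihood:
  Factory D: 0.19 × 0.144 = 0.02736
  Factory B: 0.23 × 0.043 = 0.00989
  Factory C: 0.45 × 0.23 = 0.1035
  Factory E: 0.13 × 0.09 = 0.0117
Total = 0.15245.
P(Factory B | evidence) = 0.00989 / 0.15245 ≈ 0.065.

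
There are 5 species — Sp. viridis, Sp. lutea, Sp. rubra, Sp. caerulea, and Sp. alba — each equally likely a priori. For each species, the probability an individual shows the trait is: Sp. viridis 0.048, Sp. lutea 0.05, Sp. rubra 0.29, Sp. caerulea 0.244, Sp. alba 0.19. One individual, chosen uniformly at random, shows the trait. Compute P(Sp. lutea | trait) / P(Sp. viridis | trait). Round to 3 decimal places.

1.042

With a uniform prior (1/5 each), posterior ∝ likelihood:
  Sp. viridis: 0.048
  Sp. lutea: 0.05
  Sp. rubra: 0.29
  Sp. caerulea: 0.244
  Sp. alba: 0.19
Normalizing constant = 0.822.
The ratio is 0.05 / 0.048 (the normalizer cancels) = 1.042.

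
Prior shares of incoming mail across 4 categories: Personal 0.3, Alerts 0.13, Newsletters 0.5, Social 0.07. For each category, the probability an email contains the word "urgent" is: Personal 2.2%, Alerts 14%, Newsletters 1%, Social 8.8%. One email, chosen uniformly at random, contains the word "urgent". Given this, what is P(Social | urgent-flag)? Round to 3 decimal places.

0.171

Compute prior × likelihood for every hypothesis:
  Personal: 0.3 × 0.022 = 0.0066
  Alerts: 0.13 × 0.14 = 0.0182
  Newsletters: 0.5 × 0.01 = 0.005
  Social: 0.07 × 0.088 = 0.00616
Total = 0.03596.
P(Social | evidence) = 0.00616 / 0.03596 ≈ 0.171.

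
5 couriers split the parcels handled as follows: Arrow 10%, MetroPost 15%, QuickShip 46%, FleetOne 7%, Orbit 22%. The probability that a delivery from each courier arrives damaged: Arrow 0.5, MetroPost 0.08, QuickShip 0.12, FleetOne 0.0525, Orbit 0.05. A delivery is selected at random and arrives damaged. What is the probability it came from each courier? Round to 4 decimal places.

Arrow 0.3791, MetroPost 0.0910, QuickShip 0.4186, FleetOne 0.0279, Orbit 0.0834

By Bayes' rule, posterior ∝ prior × likelihood:
  Arrow: 0.1 × 0.5 = 0.05
  MetroPost: 0.15 × 0.08 = 0.012
  QuickShip: 0.46 × 0.12 = 0.0552
  FleetOne: 0.07 × 0.0525 = 0.003675
  Orbit: 0.22 × 0.05 = 0.011
Total = 0.131875.
P(Arrow | damaged) = 0.05/0.131875 ≈ 0.3791
P(MetroPost | damaged) = 0.012/0.131875 ≈ 0.0910
P(QuickShip | damaged) = 0.0552/0.131875 ≈ 0.4186
P(FleetOne | damaged) = 0.003675/0.131875 ≈ 0.0279
P(Orbit | damaged) = 0.011/0.131875 ≈ 0.0834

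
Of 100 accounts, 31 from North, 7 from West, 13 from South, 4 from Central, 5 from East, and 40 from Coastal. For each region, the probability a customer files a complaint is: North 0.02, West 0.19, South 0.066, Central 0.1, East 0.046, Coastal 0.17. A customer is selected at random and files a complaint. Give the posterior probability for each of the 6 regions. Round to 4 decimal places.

Unnormalized posteriors (prior × likelihood):
  North: 0.31 × 0.02 = 0.0062
  West: 0.07 × 0.19 = 0.0133
  South: 0.13 × 0.066 = 0.00858
  Central: 0.04 × 0.1 = 0.004
  East: 0.05 × 0.046 = 0.0023
  Coastal: 0.4 × 0.17 = 0.068
Normalizing constant = 0.10238.
P(North | complaint) = 0.0062/0.10238 ≈ 0.0606
P(West | complaint) = 0.0133/0.10238 ≈ 0.1299
P(South | complaint) = 0.00858/0.10238 ≈ 0.0838
P(Central | complaint) = 0.004/0.10238 ≈ 0.0391
P(East | complaint) = 0.0023/0.10238 ≈ 0.0225
P(Coastal | complaint) = 0.068/0.10238 ≈ 0.6642
(Check: 0.0606+0.1299+0.0838+0.0391+0.0225+0.6642 = 1.0001.)

North 0.0606, West 0.1299, South 0.0838, Central 0.0391, East 0.0225, Coastal 0.6642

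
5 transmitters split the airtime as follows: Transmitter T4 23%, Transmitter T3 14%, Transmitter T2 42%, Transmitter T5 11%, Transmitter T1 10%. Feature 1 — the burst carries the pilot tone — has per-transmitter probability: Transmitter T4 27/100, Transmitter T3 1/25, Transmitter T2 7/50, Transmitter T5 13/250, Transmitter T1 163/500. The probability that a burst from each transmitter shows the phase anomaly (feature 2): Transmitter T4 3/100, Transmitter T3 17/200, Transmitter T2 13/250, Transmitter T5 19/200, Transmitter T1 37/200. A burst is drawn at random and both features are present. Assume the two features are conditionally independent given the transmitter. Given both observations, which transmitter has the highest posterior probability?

Transmitter T1

By Bayes' rule, posterior ∝ prior × likelihood:
  Transmitter T4: 0.23 × 0.27 × 0.03 = 0.001863
  Transmitter T3: 0.14 × 0.04 × 0.085 = 0.000476
  Transmitter T2: 0.42 × 0.14 × 0.052 = 0.0030576
  Transmitter T5: 0.11 × 0.052 × 0.095 = 0.0005434
  Transmitter T1: 0.1 × 0.326 × 0.185 = 0.006031
Sum = 0.011971.
Largest term belongs to Transmitter T1, so Transmitter T1 is most probable.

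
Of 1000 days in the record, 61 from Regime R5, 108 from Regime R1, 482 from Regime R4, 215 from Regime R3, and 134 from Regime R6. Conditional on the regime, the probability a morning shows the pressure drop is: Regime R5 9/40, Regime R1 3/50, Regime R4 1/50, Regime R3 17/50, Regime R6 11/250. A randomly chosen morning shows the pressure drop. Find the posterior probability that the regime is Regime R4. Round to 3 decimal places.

Unnormalized posteriors (prior × likelihood):
  Regime R5: 0.061 × 0.225 = 0.013725
  Regime R1: 0.108 × 0.06 = 0.00648
  Regime R4: 0.482 × 0.02 = 0.00964
  Regime R3: 0.215 × 0.34 = 0.0731
  Regime R6: 0.134 × 0.044 = 0.005896
Total = 0.108841.
P(Regime R4 | evidence) = 0.00964 / 0.108841 ≈ 0.089.

0.089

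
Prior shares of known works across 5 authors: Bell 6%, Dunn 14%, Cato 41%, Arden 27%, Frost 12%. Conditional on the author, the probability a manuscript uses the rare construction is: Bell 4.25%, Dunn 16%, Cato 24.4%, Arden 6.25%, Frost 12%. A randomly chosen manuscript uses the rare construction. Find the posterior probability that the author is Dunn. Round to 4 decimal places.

Prior × likelihood for each hypothesis:
  Bell: 0.06 × 0.0425 = 0.00255
  Dunn: 0.14 × 0.16 = 0.0224
  Cato: 0.41 × 0.244 = 0.10004
  Arden: 0.27 × 0.0625 = 0.016875
  Frost: 0.12 × 0.12 = 0.0144
Sum = 0.156265.
P(Dunn | evidence) = 0.0224 / 0.156265 ≈ 0.1433.

0.1433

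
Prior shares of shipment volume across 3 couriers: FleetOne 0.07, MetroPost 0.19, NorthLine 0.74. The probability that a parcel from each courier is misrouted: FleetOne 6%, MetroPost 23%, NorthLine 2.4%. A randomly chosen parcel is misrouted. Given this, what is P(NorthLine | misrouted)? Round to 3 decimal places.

Prior × likelihood for each hypothesis:
  FleetOne: 0.07 × 0.06 = 0.0042
  MetroPost: 0.19 × 0.23 = 0.0437
  NorthLine: 0.74 × 0.024 = 0.01776
Total = 0.06566.
P(NorthLine | evidence) = 0.01776 / 0.06566 ≈ 0.270.

0.270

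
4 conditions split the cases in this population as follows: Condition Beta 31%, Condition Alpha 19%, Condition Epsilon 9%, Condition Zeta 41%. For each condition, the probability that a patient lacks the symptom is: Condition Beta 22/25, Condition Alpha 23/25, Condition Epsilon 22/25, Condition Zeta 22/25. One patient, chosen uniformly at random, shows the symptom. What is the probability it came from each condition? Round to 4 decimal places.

Condition Beta 0.3310, Condition Alpha 0.1352, Condition Epsilon 0.0961, Condition Zeta 0.4377

Taking complements, P(symptomatic | each) = Condition Beta 0.12, Condition Alpha 0.08, Condition Epsilon 0.12, Condition Zeta 0.12.
Prior × likelihood for each hypothesis:
  Condition Beta: 0.31 × 0.12 = 0.0372
  Condition Alpha: 0.19 × 0.08 = 0.0152
  Condition Epsilon: 0.09 × 0.12 = 0.0108
  Condition Zeta: 0.41 × 0.12 = 0.0492
Total = 0.1124.
P(Condition Beta | symptomatic) = 0.0372/0.1124 ≈ 0.3310
P(Condition Alpha | symptomatic) = 0.0152/0.1124 ≈ 0.1352
P(Condition Epsilon | symptomatic) = 0.0108/0.1124 ≈ 0.0961
P(Condition Zeta | symptomatic) = 0.0492/0.1124 ≈ 0.4377
(Check: 0.3310+0.1352+0.0961+0.4377 = 1.0000.)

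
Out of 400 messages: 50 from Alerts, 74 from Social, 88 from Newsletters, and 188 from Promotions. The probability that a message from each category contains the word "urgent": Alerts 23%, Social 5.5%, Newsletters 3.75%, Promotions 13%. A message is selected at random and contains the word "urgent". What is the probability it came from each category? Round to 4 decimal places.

Alerts 0.2655, Social 0.0940, Newsletters 0.0762, Promotions 0.5643

Prior × likelihood for each hypothesis:
  Alerts: 0.125 × 0.23 = 0.02875
  Social: 0.185 × 0.055 = 0.010175
  Newsletters: 0.22 × 0.0375 = 0.00825
  Promotions: 0.47 × 0.13 = 0.0611
Sum = 0.108275.
P(Alerts | urgent-flag) = 0.02875/0.108275 ≈ 0.2655
P(Social | urgent-flag) = 0.010175/0.108275 ≈ 0.0940
P(Newsletters | urgent-flag) = 0.00825/0.108275 ≈ 0.0762
P(Promotions | urgent-flag) = 0.0611/0.108275 ≈ 0.5643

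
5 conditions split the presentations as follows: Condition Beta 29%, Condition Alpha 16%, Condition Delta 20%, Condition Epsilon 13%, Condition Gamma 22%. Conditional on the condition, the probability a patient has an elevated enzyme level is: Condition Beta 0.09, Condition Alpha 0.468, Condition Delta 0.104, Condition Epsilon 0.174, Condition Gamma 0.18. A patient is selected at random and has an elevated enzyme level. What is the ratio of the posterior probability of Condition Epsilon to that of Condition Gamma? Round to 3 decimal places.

0.571

Unnormalized posteriors (prior × likelihood):
  Condition Beta: 0.29 × 0.09 = 0.0261
  Condition Alpha: 0.16 × 0.468 = 0.07488
  Condition Delta: 0.2 × 0.104 = 0.0208
  Condition Epsilon: 0.13 × 0.174 = 0.02262
  Condition Gamma: 0.22 × 0.18 = 0.0396
Total = 0.184.
The ratio is 0.02262 / 0.0396 (the normalizer cancels) = 0.571.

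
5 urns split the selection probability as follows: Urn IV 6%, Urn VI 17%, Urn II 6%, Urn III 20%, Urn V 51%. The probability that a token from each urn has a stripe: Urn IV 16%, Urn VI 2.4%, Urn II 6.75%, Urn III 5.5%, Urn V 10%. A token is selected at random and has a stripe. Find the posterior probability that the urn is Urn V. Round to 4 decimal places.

0.6397

By Bayes' rule, posterior ∝ prior × likelihood:
  Urn IV: 0.06 × 0.16 = 0.0096
  Urn VI: 0.17 × 0.024 = 0.00408
  Urn II: 0.06 × 0.0675 = 0.00405
  Urn III: 0.2 × 0.055 = 0.011
  Urn V: 0.51 × 0.1 = 0.051
Sum = 0.07973.
P(Urn V | evidence) = 0.051 / 0.07973 ≈ 0.6397.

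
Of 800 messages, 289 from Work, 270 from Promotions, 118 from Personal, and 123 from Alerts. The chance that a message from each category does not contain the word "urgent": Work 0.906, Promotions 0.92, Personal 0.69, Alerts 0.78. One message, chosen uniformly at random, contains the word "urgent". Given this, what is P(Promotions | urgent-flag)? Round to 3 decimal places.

Taking complements, P(urgent-flag | each) = Work 0.094, Promotions 0.08, Personal 0.31, Alerts 0.22.
By Bayes' rule, posterior ∝ prior × likelihood:
  Work: 0.36125 × 0.094 = 0.0339575
  Promotions: 0.3375 × 0.08 = 0.027
  Personal: 0.1475 × 0.31 = 0.045725
  Alerts: 0.15375 × 0.22 = 0.033825
Normalizing constant = 0.1405075.
P(Promotions | evidence) = 0.027 / 0.1405075 ≈ 0.192.

0.192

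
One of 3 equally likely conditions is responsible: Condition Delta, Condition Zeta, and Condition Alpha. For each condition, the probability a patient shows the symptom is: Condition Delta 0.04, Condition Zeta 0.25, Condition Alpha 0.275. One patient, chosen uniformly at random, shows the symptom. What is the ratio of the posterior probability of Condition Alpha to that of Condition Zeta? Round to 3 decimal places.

1.100

With a uniform prior (1/3 each), posterior ∝ likelihood:
  Condition Delta: 0.04
  Condition Zeta: 0.25
  Condition Alpha: 0.275
Total = 0.565.
The ratio is 0.275 / 0.25 (the normalizer cancels) = 1.100.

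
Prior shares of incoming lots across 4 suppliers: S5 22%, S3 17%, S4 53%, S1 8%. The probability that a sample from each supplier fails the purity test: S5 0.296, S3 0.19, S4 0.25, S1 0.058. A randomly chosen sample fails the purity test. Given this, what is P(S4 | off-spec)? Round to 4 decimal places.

Unnormalized posteriors (prior × likelihood):
  S5: 0.22 × 0.296 = 0.06512
  S3: 0.17 × 0.19 = 0.0323
  S4: 0.53 × 0.25 = 0.1325
  S1: 0.08 × 0.058 = 0.00464
Normalizing constant = 0.23456.
P(S4 | evidence) = 0.1325 / 0.23456 ≈ 0.5649.

0.5649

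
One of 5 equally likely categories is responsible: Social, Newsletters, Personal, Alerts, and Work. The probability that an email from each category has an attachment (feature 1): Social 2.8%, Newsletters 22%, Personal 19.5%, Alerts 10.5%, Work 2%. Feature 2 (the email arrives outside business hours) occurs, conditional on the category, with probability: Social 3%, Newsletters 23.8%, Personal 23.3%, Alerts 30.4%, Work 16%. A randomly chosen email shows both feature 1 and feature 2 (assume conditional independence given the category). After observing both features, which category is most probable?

Since the prior is uniform, the posterior is proportional to the likelihood:
  Social: 0.028 × 0.03 = 0.00084
  Newsletters: 0.22 × 0.238 = 0.05236
  Personal: 0.195 × 0.233 = 0.045435
  Alerts: 0.105 × 0.304 = 0.03192
  Work: 0.02 × 0.16 = 0.0032
Normalizing constant = 0.133755.
Largest term belongs to Newsletters, so Newsletters is most probable.

Newsletters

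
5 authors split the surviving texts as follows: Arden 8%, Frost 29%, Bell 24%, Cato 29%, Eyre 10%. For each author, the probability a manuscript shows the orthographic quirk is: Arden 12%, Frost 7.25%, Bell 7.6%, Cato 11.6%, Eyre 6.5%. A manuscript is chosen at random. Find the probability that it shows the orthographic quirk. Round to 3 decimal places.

0.089

Unnormalized posteriors (prior × likelihood):
  Arden: 0.08 × 0.12 = 0.0096
  Frost: 0.29 × 0.0725 = 0.021025
  Bell: 0.24 × 0.076 = 0.01824
  Cato: 0.29 × 0.116 = 0.03364
  Eyre: 0.1 × 0.065 = 0.0065
P(quirk) = 0.0096 + 0.021025 + 0.01824 + 0.03364 + 0.0065 = 0.089005 → 0.089.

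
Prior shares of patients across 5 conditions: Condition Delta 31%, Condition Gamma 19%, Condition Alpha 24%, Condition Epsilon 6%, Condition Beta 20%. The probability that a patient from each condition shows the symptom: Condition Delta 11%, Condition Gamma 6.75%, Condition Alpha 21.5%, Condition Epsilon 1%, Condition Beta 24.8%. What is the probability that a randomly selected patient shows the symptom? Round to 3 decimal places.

0.149

By Bayes' rule, posterior ∝ prior × likelihood:
  Condition Delta: 0.31 × 0.11 = 0.0341
  Condition Gamma: 0.19 × 0.0675 = 0.012825
  Condition Alpha: 0.24 × 0.215 = 0.0516
  Condition Epsilon: 0.06 × 0.01 = 0.0006
  Condition Beta: 0.2 × 0.248 = 0.0496
P(symptomatic) = 0.0341 + 0.012825 + 0.0516 + 0.0006 + 0.0496 = 0.148725 → 0.149.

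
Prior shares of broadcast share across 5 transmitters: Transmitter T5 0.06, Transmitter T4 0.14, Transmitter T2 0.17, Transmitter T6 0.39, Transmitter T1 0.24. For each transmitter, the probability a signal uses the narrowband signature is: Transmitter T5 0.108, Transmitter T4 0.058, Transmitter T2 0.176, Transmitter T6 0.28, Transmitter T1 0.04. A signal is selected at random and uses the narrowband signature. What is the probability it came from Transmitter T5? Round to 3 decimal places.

Compute prior × likelihood for every hypothesis:
  Transmitter T5: 0.06 × 0.108 = 0.00648
  Transmitter T4: 0.14 × 0.058 = 0.00812
  Transmitter T2: 0.17 × 0.176 = 0.02992
  Transmitter T6: 0.39 × 0.28 = 0.1092
  Transmitter T1: 0.24 × 0.04 = 0.0096
Sum = 0.16332.
P(Transmitter T5 | evidence) = 0.00648 / 0.16332 ≈ 0.040.

0.040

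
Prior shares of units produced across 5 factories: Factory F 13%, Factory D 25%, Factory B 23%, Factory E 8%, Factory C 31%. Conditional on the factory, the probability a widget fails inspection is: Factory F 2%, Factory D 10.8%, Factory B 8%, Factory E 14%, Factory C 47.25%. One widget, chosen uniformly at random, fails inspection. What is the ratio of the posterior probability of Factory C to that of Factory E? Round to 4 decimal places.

Compute prior × likelihood for every hypothesis:
  Factory F: 0.13 × 0.02 = 0.0026
  Factory D: 0.25 × 0.108 = 0.027
  Factory B: 0.23 × 0.08 = 0.0184
  Factory E: 0.08 × 0.14 = 0.0112
  Factory C: 0.31 × 0.4725 = 0.146475
Total = 0.205675.
The ratio is 0.146475 / 0.0112 (the normalizer cancels) = 13.0781.

13.0781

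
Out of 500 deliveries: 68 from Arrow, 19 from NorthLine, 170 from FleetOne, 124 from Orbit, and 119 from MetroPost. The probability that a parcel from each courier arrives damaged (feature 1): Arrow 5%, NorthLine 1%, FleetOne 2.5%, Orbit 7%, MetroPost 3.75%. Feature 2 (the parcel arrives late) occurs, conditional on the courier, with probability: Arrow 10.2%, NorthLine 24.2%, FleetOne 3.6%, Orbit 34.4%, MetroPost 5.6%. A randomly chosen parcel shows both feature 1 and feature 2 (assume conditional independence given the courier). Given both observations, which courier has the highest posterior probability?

Orbit

Compute prior × likelihood for every hypothesis:
  Arrow: 0.136 × 0.05 × 0.102 = 0.0006936
  NorthLine: 0.038 × 0.01 × 0.242 = 0.00009196
  FleetOne: 0.34 × 0.025 × 0.036 = 0.000306
  Orbit: 0.248 × 0.07 × 0.344 = 0.00597184
  MetroPost: 0.238 × 0.0375 × 0.056 = 0.0004998
Normalizing constant = 0.0075632.
Largest term belongs to Orbit, so Orbit is most probable.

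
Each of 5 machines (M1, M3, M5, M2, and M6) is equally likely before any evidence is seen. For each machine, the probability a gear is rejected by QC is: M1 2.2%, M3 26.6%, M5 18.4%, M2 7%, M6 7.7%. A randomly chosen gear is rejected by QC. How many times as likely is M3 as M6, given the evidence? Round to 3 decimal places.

3.455

With a uniform prior (1/5 each), posterior ∝ likelihood:
  M1: 0.022
  M3: 0.266
  M5: 0.184
  M2: 0.07
  M6: 0.077
Normalizing constant = 0.619.
The ratio is 0.266 / 0.077 (the normalizer cancels) = 3.455.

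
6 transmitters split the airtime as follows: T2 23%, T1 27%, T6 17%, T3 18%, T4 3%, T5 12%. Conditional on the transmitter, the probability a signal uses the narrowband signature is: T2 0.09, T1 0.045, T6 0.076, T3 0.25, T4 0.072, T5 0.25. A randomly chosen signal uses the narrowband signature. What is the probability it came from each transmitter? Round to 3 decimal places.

T2 0.168, T1 0.099, T6 0.105, T3 0.366, T4 0.018, T5 0.244

Compute prior × likelihood for every hypothesis:
  T2: 0.23 × 0.09 = 0.0207
  T1: 0.27 × 0.045 = 0.01215
  T6: 0.17 × 0.076 = 0.01292
  T3: 0.18 × 0.25 = 0.045
  T4: 0.03 × 0.072 = 0.00216
  T5: 0.12 × 0.25 = 0.03
Total = 0.12293.
P(T2 | narrowband) = 0.0207/0.12293 ≈ 0.168
P(T1 | narrowband) = 0.01215/0.12293 ≈ 0.099
P(T6 | narrowband) = 0.01292/0.12293 ≈ 0.105
P(T3 | narrowband) = 0.045/0.12293 ≈ 0.366
P(T4 | narrowband) = 0.00216/0.12293 ≈ 0.018
P(T5 | narrowband) = 0.03/0.12293 ≈ 0.244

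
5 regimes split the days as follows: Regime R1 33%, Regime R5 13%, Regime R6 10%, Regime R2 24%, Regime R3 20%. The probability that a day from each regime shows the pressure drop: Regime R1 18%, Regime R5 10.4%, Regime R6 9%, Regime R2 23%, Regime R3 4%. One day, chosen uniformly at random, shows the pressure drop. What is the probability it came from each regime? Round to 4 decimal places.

Compute prior × likelihood for every hypothesis:
  Regime R1: 0.33 × 0.18 = 0.0594
  Regime R5: 0.13 × 0.104 = 0.01352
  Regime R6: 0.1 × 0.09 = 0.009
  Regime R2: 0.24 × 0.23 = 0.0552
  Regime R3: 0.2 × 0.04 = 0.008
Sum = 0.14512.
P(Regime R1 | drop) = 0.0594/0.14512 ≈ 0.4093
P(Regime R5 | drop) = 0.01352/0.14512 ≈ 0.0932
P(Regime R6 | drop) = 0.009/0.14512 ≈ 0.0620
P(Regime R2 | drop) = 0.0552/0.14512 ≈ 0.3804
P(Regime R3 | drop) = 0.008/0.14512 ≈ 0.0551
(Check: 0.4093+0.0932+0.0620+0.3804+0.0551 = 1.0000.)

Regime R1 0.4093, Regime R5 0.0932, Regime R6 0.0620, Regime R2 0.3804, Regime R3 0.0551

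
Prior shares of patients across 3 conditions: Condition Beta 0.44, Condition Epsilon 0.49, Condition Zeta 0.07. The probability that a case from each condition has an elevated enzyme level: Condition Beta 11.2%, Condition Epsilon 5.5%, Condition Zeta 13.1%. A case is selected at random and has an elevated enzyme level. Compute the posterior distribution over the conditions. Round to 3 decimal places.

Condition Beta 0.577, Condition Epsilon 0.316, Condition Zeta 0.107

By Bayes' rule, posterior ∝ prior × likelihood:
  Condition Beta: 0.44 × 0.112 = 0.04928
  Condition Epsilon: 0.49 × 0.055 = 0.02695
  Condition Zeta: 0.07 × 0.131 = 0.00917
Normalizing constant = 0.0854.
P(Condition Beta | elevated) = 0.04928/0.0854 ≈ 0.577
P(Condition Epsilon | elevated) = 0.02695/0.0854 ≈ 0.316
P(Condition Zeta | elevated) = 0.00917/0.0854 ≈ 0.107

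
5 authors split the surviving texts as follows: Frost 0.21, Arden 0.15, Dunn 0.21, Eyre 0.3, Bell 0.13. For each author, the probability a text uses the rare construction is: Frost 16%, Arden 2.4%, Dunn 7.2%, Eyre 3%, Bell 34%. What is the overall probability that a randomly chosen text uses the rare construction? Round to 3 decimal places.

Compute prior × likelihood for every hypothesis:
  Frost: 0.21 × 0.16 = 0.0336
  Arden: 0.15 × 0.024 = 0.0036
  Dunn: 0.21 × 0.072 = 0.01512
  Eyre: 0.3 × 0.03 = 0.009
  Bell: 0.13 × 0.34 = 0.0442
P(rare-form) = 0.0336 + 0.0036 + 0.01512 + 0.009 + 0.0442 = 0.10552 → 0.106.

0.106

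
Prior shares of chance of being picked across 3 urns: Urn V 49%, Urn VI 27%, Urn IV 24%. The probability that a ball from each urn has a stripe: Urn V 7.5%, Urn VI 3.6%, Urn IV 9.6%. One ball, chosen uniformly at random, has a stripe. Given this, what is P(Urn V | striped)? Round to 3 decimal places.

Prior × likelihood for each hypothesis:
  Urn V: 0.49 × 0.075 = 0.03675
  Urn VI: 0.27 × 0.036 = 0.00972
  Urn IV: 0.24 × 0.096 = 0.02304
Total = 0.06951.
P(Urn V | evidence) = 0.03675 / 0.06951 ≈ 0.529.

0.529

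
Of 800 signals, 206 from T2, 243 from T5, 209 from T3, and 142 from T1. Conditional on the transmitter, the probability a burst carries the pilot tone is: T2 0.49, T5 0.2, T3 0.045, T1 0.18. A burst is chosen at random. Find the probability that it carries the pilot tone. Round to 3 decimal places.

0.231

Compute prior × likelihood for every hypothesis:
  T2: 0.2575 × 0.49 = 0.126175
  T5: 0.30375 × 0.2 = 0.06075
  T3: 0.26125 × 0.045 = 0.01175625
  T1: 0.1775 × 0.18 = 0.03195
P(pilot) = 0.126175 + 0.06075 + 0.01175625 + 0.03195 = 0.23063125 → 0.231.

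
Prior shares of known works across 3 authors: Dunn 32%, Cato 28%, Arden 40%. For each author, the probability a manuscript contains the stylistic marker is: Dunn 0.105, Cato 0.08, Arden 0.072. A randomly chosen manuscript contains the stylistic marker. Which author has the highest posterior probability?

Dunn

Unnormalized posteriors (prior × likelihood):
  Dunn: 0.32 × 0.105 = 0.0336
  Cato: 0.28 × 0.08 = 0.0224
  Arden: 0.4 × 0.072 = 0.0288
Sum = 0.0848.
Largest term belongs to Dunn, so Dunn is most probable.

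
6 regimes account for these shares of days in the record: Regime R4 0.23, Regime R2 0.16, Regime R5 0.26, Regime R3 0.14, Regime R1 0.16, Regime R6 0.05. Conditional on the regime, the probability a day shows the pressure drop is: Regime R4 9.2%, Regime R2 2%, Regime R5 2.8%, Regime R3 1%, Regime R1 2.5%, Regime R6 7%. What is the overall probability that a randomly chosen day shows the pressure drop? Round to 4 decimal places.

0.0405

Unnormalized posteriors (prior × likelihood):
  Regime R4: 0.23 × 0.092 = 0.02116
  Regime R2: 0.16 × 0.02 = 0.0032
  Regime R5: 0.26 × 0.028 = 0.00728
  Regime R3: 0.14 × 0.01 = 0.0014
  Regime R1: 0.16 × 0.025 = 0.004
  Regime R6: 0.05 × 0.07 = 0.0035
P(drop) = 0.02116 + 0.0032 + 0.00728 + 0.0014 + 0.004 + 0.0035 = 0.04054 → 0.0405.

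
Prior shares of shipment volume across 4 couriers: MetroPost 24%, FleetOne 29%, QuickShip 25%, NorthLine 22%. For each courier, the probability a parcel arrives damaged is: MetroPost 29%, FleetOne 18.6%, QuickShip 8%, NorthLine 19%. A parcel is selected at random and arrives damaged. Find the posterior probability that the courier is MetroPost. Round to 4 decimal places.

0.3755

Compute prior × likelihood for every hypothesis:
  MetroPost: 0.24 × 0.29 = 0.0696
  FleetOne: 0.29 × 0.186 = 0.05394
  QuickShip: 0.25 × 0.08 = 0.02
  NorthLine: 0.22 × 0.19 = 0.0418
Sum = 0.18534.
P(MetroPost | evidence) = 0.0696 / 0.18534 ≈ 0.3755.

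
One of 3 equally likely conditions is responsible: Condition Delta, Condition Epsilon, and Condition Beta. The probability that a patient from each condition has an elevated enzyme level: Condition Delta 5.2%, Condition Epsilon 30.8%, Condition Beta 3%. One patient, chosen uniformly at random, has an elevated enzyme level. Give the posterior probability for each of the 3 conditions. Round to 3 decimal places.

Condition Delta 0.133, Condition Epsilon 0.790, Condition Beta 0.077

Since the prior is uniform, the posterior is proportional to the likelihood:
  Condition Delta: 0.052
  Condition Epsilon: 0.308
  Condition Beta: 0.03
Sum = 0.39.
P(Condition Delta | elevated) = 0.052/0.39 ≈ 0.133
P(Condition Epsilon | elevated) = 0.308/0.39 ≈ 0.790
P(Condition Beta | elevated) = 0.03/0.39 ≈ 0.077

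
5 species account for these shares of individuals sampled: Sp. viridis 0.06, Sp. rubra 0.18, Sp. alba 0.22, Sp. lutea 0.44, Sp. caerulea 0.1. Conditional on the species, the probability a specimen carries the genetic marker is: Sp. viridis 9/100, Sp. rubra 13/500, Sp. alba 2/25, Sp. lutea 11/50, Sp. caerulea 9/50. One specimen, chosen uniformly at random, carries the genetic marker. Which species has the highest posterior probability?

By Bayes' rule, posterior ∝ prior × likelihood:
  Sp. viridis: 0.06 × 0.09 = 0.0054
  Sp. rubra: 0.18 × 0.026 = 0.00468
  Sp. alba: 0.22 × 0.08 = 0.0176
  Sp. lutea: 0.44 × 0.22 = 0.0968
  Sp. caerulea: 0.1 × 0.18 = 0.018
Sum = 0.14248.
Largest term belongs to Sp. lutea, so Sp. lutea is most probable.

Sp. lutea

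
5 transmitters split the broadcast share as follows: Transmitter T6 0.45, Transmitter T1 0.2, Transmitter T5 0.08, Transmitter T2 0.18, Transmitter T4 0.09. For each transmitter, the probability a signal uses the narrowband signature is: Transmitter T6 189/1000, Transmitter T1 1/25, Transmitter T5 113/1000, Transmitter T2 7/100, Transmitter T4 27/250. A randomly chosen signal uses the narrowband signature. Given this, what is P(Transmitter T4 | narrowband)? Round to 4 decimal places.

0.0781

By Bayes' rule, posterior ∝ prior × likelihood:
  Transmitter T6: 0.45 × 0.189 = 0.08505
  Transmitter T1: 0.2 × 0.04 = 0.008
  Transmitter T5: 0.08 × 0.113 = 0.00904
  Transmitter T2: 0.18 × 0.07 = 0.0126
  Transmitter T4: 0.09 × 0.108 = 0.00972
Sum = 0.12441.
P(Transmitter T4 | evidence) = 0.00972 / 0.12441 ≈ 0.0781.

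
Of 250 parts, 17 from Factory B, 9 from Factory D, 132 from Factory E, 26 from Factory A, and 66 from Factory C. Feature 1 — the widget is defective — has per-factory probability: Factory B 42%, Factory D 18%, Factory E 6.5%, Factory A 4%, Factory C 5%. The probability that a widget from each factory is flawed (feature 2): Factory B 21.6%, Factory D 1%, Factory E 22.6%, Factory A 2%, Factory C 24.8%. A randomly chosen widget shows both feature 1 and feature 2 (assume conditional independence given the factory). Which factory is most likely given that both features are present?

By Bayes' rule, posterior ∝ prior × likelihood:
  Factory B: 0.068 × 0.42 × 0.216 = 0.00616896
  Factory D: 0.036 × 0.18 × 0.01 = 0.0000648
  Factory E: 0.528 × 0.065 × 0.226 = 0.00775632
  Factory A: 0.104 × 0.04 × 0.02 = 0.0000832
  Factory C: 0.264 × 0.05 × 0.248 = 0.0032736
Total = 0.01734688.
Largest term belongs to Factory E, so Factory E is most probable.

Factory E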